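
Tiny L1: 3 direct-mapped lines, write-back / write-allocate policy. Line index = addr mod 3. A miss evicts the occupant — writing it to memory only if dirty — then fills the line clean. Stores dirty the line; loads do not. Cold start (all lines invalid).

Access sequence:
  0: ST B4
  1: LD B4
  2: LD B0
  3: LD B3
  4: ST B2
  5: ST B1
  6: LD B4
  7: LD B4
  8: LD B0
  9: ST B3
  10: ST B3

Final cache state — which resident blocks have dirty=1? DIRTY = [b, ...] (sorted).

DIRTY = [2, 3]

0: W B4 → L1 miss [D]
1: R B4 → L1 hit [D]
2: R B0 → L0 miss [-]
3: R B3 → L0 miss [-]
4: W B2 → L2 miss [D]
5: W B1 → L1 miss wb→B4 [D]
6: R B4 → L1 miss wb→B1 [-]
7: R B4 → L1 hit [-]
8: R B0 → L0 miss [-]
9: W B3 → L0 miss [D]
10: W B3 → L0 hit [D]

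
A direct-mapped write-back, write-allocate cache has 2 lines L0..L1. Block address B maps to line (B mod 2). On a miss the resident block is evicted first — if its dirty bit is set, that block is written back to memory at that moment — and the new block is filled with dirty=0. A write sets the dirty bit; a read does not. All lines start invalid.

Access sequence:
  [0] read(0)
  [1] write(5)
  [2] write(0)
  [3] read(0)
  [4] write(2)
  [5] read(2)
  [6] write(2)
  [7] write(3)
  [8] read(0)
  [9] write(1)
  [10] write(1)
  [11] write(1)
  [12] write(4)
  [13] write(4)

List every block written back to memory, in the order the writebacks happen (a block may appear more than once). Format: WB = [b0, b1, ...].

WB = [0, 5, 2, 3]

0: R B0 → L0 miss [-]
1: W B5 → L1 miss [D]
2: W B0 → L0 hit [D]
3: R B0 → L0 hit [D]
4: W B2 → L0 miss wb→B0 [D]
5: R B2 → L0 hit [D]
6: W B2 → L0 hit [D]
7: W B3 → L1 miss wb→B5 [D]
8: R B0 → L0 miss wb→B2 [-]
9: W B1 → L1 miss wb→B3 [D]
10: W B1 → L1 hit [D]
11: W B1 → L1 hit [D]
12: W B4 → L0 miss [D]
13: W B4 → L0 hit [D]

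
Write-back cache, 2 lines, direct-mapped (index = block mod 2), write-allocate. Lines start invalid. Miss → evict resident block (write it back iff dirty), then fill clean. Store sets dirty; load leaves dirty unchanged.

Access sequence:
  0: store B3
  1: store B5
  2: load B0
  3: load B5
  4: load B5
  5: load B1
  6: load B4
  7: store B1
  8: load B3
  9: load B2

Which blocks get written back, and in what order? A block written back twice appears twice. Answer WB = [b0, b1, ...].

WB = [3, 5, 1]

  0 | W B3 → L1 miss [D]
  1 | W B5 → L1 miss wb→B3 [D]
  2 | R B0 → L0 miss [-]
  3 | R B5 → L1 hit [D]
  4 | R B5 → L1 hit [D]
  5 | R B1 → L1 miss wb→B5 [-]
  6 | R B4 → L0 miss [-]
  7 | W B1 → L1 hit [D]
  8 | R B3 → L1 miss wb→B1 [-]
  9 | R B2 → L0 miss [-]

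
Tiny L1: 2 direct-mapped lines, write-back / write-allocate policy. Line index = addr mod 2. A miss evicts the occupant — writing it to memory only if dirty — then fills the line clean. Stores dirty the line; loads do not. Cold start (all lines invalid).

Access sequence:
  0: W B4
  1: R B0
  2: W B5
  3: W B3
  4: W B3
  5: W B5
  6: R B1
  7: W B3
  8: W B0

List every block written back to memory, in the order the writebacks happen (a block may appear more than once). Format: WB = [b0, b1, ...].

WB = [4, 5, 3, 5]

0: W B4 -> L0 miss  d=D]
1: R B0 -> L0 miss wb->B4  d=-]
2: W B5 -> L1 miss  d=D]
3: W B3 -> L1 miss wb->B5  d=D]
4: W B3 -> L1 hit  d=D]
5: W B5 -> L1 miss wb->B3  d=D]
6: R B1 -> L1 miss wb->B5  d=-]
7: W B3 -> L1 miss  d=D]
8: W B0 -> L0 hit  d=D]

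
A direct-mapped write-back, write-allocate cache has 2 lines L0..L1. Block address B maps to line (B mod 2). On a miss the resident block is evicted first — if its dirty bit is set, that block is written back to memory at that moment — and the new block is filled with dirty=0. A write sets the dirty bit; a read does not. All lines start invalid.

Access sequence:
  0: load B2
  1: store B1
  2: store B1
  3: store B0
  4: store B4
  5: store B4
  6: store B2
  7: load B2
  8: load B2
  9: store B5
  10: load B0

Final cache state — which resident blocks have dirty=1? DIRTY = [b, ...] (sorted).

0: R B2 → L0 miss [-]
1: W B1 → L1 miss [D]
2: W B1 → L1 hit [D]
3: W B0 → L0 miss [D]
4: W B4 → L0 miss wb→B0 [D]
5: W B4 → L0 hit [D]
6: W B2 → L0 miss wb→B4 [D]
7: R B2 → L0 hit [D]
8: R B2 → L0 hit [D]
9: W B5 → L1 miss wb→B1 [D]
10: R B0 → L0 miss wb→B2 [-]

DIRTY = [5]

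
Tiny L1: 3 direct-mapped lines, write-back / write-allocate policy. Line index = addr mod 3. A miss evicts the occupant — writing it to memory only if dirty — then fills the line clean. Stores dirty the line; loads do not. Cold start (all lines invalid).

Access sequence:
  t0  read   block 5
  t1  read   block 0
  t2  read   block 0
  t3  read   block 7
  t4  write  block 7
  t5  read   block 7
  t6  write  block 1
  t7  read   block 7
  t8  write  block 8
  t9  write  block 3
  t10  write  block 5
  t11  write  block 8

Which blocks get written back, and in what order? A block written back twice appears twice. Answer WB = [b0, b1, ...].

  0 | R B5 → L2 miss [-]
  1 | R B0 → L0 miss [-]
  2 | R B0 → L0 hit [-]
  3 | R B7 → L1 miss [-]
  4 | W B7 → L1 hit [D]
  5 | R B7 → L1 hit [D]
  6 | W B1 → L1 miss wb→B7 [D]
  7 | R B7 → L1 miss wb→B1 [-]
  8 | W B8 → L2 miss [D]
  9 | W B3 → L0 miss [D]
  10 | W B5 → L2 miss wb→B8 [D]
  11 | W B8 → L2 miss wb→B5 [D]

WB = [7, 1, 8, 5]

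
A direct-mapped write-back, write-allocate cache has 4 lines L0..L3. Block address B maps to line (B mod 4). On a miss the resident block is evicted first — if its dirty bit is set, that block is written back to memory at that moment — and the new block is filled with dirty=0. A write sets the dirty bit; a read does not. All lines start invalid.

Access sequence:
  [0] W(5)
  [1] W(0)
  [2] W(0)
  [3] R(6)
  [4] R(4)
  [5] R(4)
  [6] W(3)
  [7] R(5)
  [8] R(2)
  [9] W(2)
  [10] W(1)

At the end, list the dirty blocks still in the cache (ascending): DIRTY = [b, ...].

DIRTY = [1, 2, 3]

  0 | W B5 → L1 miss [D]
  1 | W B0 → L0 miss [D]
  2 | W B0 → L0 hit [D]
  3 | R B6 → L2 miss [-]
  4 | R B4 → L0 miss wb→B0 [-]
  5 | R B4 → L0 hit [-]
  6 | W B3 → L3 miss [D]
  7 | R B5 → L1 hit [D]
  8 | R B2 → L2 miss [-]
  9 | W B2 → L2 hit [D]
  10 | W B1 → L1 miss wb→B5 [D]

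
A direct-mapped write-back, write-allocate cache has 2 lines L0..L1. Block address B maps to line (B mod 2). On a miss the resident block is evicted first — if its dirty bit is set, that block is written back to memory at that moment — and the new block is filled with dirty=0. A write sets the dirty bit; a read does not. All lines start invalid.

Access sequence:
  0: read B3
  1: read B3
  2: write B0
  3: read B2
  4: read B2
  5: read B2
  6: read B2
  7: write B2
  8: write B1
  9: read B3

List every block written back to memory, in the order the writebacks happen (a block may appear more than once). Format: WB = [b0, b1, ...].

  0 | R B3 → L1 miss [-]
  1 | R B3 → L1 hit [-]
  2 | W B0 → L0 miss [D]
  3 | R B2 → L0 miss wb→B0 [-]
  4 | R B2 → L0 hit [-]
  5 | R B2 → L0 hit [-]
  6 | R B2 → L0 hit [-]
  7 | W B2 → L0 hit [D]
  8 | W B1 → L1 miss [D]
  9 | R B3 → L1 miss wb→B1 [-]

WB = [0, 1]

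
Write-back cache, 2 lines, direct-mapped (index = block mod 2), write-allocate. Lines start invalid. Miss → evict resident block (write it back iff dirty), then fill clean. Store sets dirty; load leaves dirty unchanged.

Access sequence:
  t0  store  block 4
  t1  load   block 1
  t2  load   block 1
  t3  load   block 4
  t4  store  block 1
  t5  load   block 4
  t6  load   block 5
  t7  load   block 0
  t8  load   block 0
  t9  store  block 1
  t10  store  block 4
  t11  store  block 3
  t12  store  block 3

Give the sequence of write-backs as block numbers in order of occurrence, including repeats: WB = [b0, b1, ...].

0: W B4 -> L0 miss  d=D]
1: R B1 -> L1 miss  d=-]
2: R B1 -> L1 hit  d=-]
3: R B4 -> L0 hit  d=D]
4: W B1 -> L1 hit  d=D]
5: R B4 -> L0 hit  d=D]
6: R B5 -> L1 miss wb->B1  d=-]
7: R B0 -> L0 miss wb->B4  d=-]
8: R B0 -> L0 hit  d=-]
9: W B1 -> L1 miss  d=D]
10: W B4 -> L0 miss  d=D]
11: W B3 -> L1 miss wb->B1  d=D]
12: W B3 -> L1 hit  d=D]

WB = [1, 4, 1]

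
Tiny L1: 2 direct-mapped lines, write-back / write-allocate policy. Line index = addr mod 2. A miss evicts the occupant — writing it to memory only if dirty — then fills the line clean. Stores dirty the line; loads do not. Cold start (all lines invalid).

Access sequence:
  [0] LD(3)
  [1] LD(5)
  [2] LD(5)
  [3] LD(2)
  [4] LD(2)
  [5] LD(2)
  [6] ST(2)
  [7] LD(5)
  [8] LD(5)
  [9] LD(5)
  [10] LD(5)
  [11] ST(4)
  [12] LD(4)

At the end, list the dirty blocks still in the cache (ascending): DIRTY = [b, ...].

DIRTY = [4]

0: R B3 -> L1 miss  d=-]
1: R B5 -> L1 miss  d=-]
2: R B5 -> L1 hit  d=-]
3: R B2 -> L0 miss  d=-]
4: R B2 -> L0 hit  d=-]
5: R B2 -> L0 hit  d=-]
6: W B2 -> L0 hit  d=D]
7: R B5 -> L1 hit  d=-]
8: R B5 -> L1 hit  d=-]
9: R B5 -> L1 hit  d=-]
10: R B5 -> L1 hit  d=-]
11: W B4 -> L0 miss wb->B2  d=D]
12: R B4 -> L0 hit  d=D]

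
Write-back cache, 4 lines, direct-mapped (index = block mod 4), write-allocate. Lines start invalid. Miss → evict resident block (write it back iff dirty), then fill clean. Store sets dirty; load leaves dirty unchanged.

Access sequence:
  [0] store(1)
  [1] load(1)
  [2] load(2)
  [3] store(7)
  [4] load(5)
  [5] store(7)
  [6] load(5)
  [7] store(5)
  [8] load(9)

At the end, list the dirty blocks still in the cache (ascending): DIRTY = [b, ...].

0: W B1 -> L1 miss  d=D]
1: R B1 -> L1 hit  d=D]
2: R B2 -> L2 miss  d=-]
3: W B7 -> L3 miss  d=D]
4: R B5 -> L1 miss wb->B1  d=-]
5: W B7 -> L3 hit  d=D]
6: R B5 -> L1 hit  d=-]
7: W B5 -> L1 hit  d=D]
8: R B9 -> L1 miss wb->B5  d=-]

DIRTY = [7]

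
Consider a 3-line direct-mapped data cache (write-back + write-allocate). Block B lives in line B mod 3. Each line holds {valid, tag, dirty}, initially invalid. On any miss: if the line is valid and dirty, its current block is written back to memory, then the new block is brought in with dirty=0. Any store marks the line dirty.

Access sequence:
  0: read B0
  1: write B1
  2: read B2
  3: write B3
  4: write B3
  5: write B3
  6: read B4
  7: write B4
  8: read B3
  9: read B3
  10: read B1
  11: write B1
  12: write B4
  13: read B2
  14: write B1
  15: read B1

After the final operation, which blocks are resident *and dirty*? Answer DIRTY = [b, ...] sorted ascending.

0: R B0 -> L0 miss  d=-]
1: W B1 -> L1 miss  d=D]
2: R B2 -> L2 miss  d=-]
3: W B3 -> L0 miss  d=D]
4: W B3 -> L0 hit  d=D]
5: W B3 -> L0 hit  d=D]
6: R B4 -> L1 miss wb->B1  d=-]
7: W B4 -> L1 hit  d=D]
8: R B3 -> L0 hit  d=D]
9: R B3 -> L0 hit  d=D]
10: R B1 -> L1 miss wb->B4  d=-]
11: W B1 -> L1 hit  d=D]
12: W B4 -> L1 miss wb->B1  d=D]
13: R B2 -> L2 hit  d=-]
14: W B1 -> L1 miss wb->B4  d=D]
15: R B1 -> L1 hit  d=D]

DIRTY = [1, 3]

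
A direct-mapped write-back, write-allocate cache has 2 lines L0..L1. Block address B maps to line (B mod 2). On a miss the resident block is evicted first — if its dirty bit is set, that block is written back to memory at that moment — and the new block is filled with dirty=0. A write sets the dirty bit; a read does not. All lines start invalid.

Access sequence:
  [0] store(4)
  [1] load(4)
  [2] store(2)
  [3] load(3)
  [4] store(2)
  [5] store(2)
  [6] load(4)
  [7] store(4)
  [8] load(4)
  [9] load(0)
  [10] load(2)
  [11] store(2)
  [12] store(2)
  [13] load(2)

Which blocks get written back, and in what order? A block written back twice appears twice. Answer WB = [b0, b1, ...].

  0 | W B4 → L0 miss [D]
  1 | R B4 → L0 hit [D]
  2 | W B2 → L0 miss wb→B4 [D]
  3 | R B3 → L1 miss [-]
  4 | W B2 → L0 hit [D]
  5 | W B2 → L0 hit [D]
  6 | R B4 → L0 miss wb→B2 [-]
  7 | W B4 → L0 hit [D]
  8 | R B4 → L0 hit [D]
  9 | R B0 → L0 miss wb→B4 [-]
  10 | R B2 → L0 miss [-]
  11 | W B2 → L0 hit [D]
  12 | W B2 → L0 hit [D]
  13 | R B2 → L0 hit [D]

WB = [4, 2, 4]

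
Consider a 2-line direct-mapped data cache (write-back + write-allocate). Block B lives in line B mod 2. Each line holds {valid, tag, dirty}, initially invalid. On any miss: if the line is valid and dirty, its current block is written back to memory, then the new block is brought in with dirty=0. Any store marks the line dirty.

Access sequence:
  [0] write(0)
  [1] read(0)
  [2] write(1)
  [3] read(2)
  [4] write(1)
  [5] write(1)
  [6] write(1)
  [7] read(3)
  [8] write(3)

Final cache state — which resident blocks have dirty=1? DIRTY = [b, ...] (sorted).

0: W B0 -> L0 miss  d=D]
1: R B0 -> L0 hit  d=D]
2: W B1 -> L1 miss  d=D]
3: R B2 -> L0 miss wb->B0  d=-]
4: W B1 -> L1 hit  d=D]
5: W B1 -> L1 hit  d=D]
6: W B1 -> L1 hit  d=D]
7: R B3 -> L1 miss wb->B1  d=-]
8: W B3 -> L1 hit  d=D]

DIRTY = [3]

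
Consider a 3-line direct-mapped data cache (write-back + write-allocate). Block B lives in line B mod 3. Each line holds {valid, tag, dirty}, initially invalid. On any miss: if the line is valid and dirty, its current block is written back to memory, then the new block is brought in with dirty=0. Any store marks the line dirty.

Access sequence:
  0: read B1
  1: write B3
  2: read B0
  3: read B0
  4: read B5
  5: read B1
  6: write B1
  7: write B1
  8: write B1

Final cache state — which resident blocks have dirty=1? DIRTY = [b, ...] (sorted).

DIRTY = [1]

0: R B1 → L1 miss [-]
1: W B3 → L0 miss [D]
2: R B0 → L0 miss wb→B3 [-]
3: R B0 → L0 hit [-]
4: R B5 → L2 miss [-]
5: R B1 → L1 hit [-]
6: W B1 → L1 hit [D]
7: W B1 → L1 hit [D]
8: W B1 → L1 hit [D]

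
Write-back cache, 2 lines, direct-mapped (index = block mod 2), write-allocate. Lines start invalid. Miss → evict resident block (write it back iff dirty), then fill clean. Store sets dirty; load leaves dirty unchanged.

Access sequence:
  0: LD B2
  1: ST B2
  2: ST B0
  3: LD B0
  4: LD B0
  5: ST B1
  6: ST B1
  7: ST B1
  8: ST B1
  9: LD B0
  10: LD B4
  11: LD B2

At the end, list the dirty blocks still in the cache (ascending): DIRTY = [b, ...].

DIRTY = [1]

0: R B2 → L0 miss [-]
1: W B2 → L0 hit [D]
2: W B0 → L0 miss wb→B2 [D]
3: R B0 → L0 hit [D]
4: R B0 → L0 hit [D]
5: W B1 → L1 miss [D]
6: W B1 → L1 hit [D]
7: W B1 → L1 hit [D]
8: W B1 → L1 hit [D]
9: R B0 → L0 hit [D]
10: R B4 → L0 miss wb→B0 [-]
11: R B2 → L0 miss [-]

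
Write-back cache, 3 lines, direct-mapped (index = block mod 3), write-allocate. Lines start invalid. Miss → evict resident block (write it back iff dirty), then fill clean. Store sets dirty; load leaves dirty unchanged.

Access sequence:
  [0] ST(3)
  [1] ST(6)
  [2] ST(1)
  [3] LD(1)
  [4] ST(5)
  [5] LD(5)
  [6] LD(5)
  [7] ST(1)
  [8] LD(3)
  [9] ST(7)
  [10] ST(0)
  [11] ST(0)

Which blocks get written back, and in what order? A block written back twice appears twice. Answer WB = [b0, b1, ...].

0: W B3 → L0 miss [D]
1: W B6 → L0 miss wb→B3 [D]
2: W B1 → L1 miss [D]
3: R B1 → L1 hit [D]
4: W B5 → L2 miss [D]
5: R B5 → L2 hit [D]
6: R B5 → L2 hit [D]
7: W B1 → L1 hit [D]
8: R B3 → L0 miss wb→B6 [-]
9: W B7 → L1 miss wb→B1 [D]
10: W B0 → L0 miss [D]
11: W B0 → L0 hit [D]

WB = [3, 6, 1]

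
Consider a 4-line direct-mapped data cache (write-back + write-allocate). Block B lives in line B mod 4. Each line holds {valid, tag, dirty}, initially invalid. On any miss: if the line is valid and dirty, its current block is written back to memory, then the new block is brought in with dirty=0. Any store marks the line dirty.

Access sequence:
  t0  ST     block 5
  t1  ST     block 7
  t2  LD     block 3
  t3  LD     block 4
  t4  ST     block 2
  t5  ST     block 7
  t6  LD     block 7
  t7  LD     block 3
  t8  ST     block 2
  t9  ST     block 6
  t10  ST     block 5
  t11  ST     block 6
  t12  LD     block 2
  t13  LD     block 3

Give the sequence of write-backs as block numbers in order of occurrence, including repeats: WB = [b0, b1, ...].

WB = [7, 7, 2, 6]

  0 | W B5 → L1 miss [D]
  1 | W B7 → L3 miss [D]
  2 | R B3 → L3 miss wb→B7 [-]
  3 | R B4 → L0 miss [-]
  4 | W B2 → L2 miss [D]
  5 | W B7 → L3 miss [D]
  6 | R B7 → L3 hit [D]
  7 | R B3 → L3 miss wb→B7 [-]
  8 | W B2 → L2 hit [D]
  9 | W B6 → L2 miss wb→B2 [D]
  10 | W B5 → L1 hit [D]
  11 | W B6 → L2 hit [D]
  12 | R B2 → L2 miss wb→B6 [-]
  13 | R B3 → L3 hit [-]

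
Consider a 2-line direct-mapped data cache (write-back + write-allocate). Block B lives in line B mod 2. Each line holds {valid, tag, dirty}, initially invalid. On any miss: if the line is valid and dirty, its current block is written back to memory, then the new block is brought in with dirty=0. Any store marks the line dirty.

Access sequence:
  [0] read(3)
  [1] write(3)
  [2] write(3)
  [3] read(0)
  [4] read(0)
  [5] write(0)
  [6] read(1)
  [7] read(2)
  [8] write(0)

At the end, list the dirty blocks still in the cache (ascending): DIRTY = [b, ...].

DIRTY = [0]

  0 | R B3 → L1 miss [-]
  1 | W B3 → L1 hit [D]
  2 | W B3 → L1 hit [D]
  3 | R B0 → L0 miss [-]
  4 | R B0 → L0 hit [-]
  5 | W B0 → L0 hit [D]
  6 | R B1 → L1 miss wb→B3 [-]
  7 | R B2 → L0 miss wb→B0 [-]
  8 | W B0 → L0 miss [D]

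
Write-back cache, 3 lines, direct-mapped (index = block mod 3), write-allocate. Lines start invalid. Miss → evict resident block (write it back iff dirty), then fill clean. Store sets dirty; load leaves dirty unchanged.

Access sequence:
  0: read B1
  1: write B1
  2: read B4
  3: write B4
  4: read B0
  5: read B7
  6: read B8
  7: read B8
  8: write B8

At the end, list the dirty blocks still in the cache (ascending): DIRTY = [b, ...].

  0 | R B1 → L1 miss [-]
  1 | W B1 → L1 hit [D]
  2 | R B4 → L1 miss wb→B1 [-]
  3 | W B4 → L1 hit [D]
  4 | R B0 → L0 miss [-]
  5 | R B7 → L1 miss wb→B4 [-]
  6 | R B8 → L2 miss [-]
  7 | R B8 → L2 hit [-]
  8 | W B8 → L2 hit [D]

DIRTY = [8]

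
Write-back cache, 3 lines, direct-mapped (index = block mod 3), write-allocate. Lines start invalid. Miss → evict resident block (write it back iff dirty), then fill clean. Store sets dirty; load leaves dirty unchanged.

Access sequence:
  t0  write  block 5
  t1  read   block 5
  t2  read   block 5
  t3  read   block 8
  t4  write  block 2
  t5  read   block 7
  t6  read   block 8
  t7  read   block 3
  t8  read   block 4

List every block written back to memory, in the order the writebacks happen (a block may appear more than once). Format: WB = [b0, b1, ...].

WB = [5, 2]

  0 | W B5 → L2 miss [D]
  1 | R B5 → L2 hit [D]
  2 | R B5 → L2 hit [D]
  3 | R B8 → L2 miss wb→B5 [-]
  4 | W B2 → L2 miss [D]
  5 | R B7 → L1 miss [-]
  6 | R B8 → L2 miss wb→B2 [-]
  7 | R B3 → L0 miss [-]
  8 | R B4 → L1 miss [-]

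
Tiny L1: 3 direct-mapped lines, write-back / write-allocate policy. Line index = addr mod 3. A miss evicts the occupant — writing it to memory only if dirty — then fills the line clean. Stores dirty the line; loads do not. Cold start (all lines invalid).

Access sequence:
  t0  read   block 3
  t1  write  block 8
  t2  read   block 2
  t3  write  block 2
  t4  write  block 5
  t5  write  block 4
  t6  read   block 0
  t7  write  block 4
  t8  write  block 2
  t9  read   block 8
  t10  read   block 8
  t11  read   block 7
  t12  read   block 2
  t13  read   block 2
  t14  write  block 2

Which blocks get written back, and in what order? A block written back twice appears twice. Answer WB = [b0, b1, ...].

0: R B3 → L0 miss [-]
1: W B8 → L2 miss [D]
2: R B2 → L2 miss wb→B8 [-]
3: W B2 → L2 hit [D]
4: W B5 → L2 miss wb→B2 [D]
5: W B4 → L1 miss [D]
6: R B0 → L0 miss [-]
7: W B4 → L1 hit [D]
8: W B2 → L2 miss wb→B5 [D]
9: R B8 → L2 miss wb→B2 [-]
10: R B8 → L2 hit [-]
11: R B7 → L1 miss wb→B4 [-]
12: R B2 → L2 miss [-]
13: R B2 → L2 hit [-]
14: W B2 → L2 hit [D]

WB = [8, 2, 5, 2, 4]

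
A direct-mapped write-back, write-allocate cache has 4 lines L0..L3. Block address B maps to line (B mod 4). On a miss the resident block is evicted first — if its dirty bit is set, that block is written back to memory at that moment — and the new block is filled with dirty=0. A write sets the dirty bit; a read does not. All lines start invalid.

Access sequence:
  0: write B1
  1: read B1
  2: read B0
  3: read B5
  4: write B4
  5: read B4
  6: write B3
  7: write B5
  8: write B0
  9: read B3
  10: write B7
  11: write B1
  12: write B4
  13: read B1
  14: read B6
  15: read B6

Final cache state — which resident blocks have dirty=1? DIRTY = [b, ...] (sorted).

DIRTY = [1, 4, 7]

0: W B1 → L1 miss [D]
1: R B1 → L1 hit [D]
2: R B0 → L0 miss [-]
3: R B5 → L1 miss wb→B1 [-]
4: W B4 → L0 miss [D]
5: R B4 → L0 hit [D]
6: W B3 → L3 miss [D]
7: W B5 → L1 hit [D]
8: W B0 → L0 miss wb→B4 [D]
9: R B3 → L3 hit [D]
10: W B7 → L3 miss wb→B3 [D]
11: W B1 → L1 miss wb→B5 [D]
12: W B4 → L0 miss wb→B0 [D]
13: R B1 → L1 hit [D]
14: R B6 → L2 miss [-]
15: R B6 → L2 hit [-]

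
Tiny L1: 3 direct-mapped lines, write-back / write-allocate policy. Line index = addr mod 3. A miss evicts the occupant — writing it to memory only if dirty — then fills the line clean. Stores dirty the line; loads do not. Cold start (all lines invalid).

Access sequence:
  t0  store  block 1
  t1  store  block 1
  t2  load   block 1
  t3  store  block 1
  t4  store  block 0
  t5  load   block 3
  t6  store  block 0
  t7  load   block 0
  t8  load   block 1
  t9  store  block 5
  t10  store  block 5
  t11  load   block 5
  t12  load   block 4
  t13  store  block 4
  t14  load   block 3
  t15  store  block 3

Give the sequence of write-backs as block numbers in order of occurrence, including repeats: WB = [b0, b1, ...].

  0 | W B1 → L1 miss [D]
  1 | W B1 → L1 hit [D]
  2 | R B1 → L1 hit [D]
  3 | W B1 → L1 hit [D]
  4 | W B0 → L0 miss [D]
  5 | R B3 → L0 miss wb→B0 [-]
  6 | W B0 → L0 miss [D]
  7 | R B0 → L0 hit [D]
  8 | R B1 → L1 hit [D]
  9 | W B5 → L2 miss [D]
  10 | W B5 → L2 hit [D]
  11 | R B5 → L2 hit [D]
  12 | R B4 → L1 miss wb→B1 [-]
  13 | W B4 → L1 hit [D]
  14 | R B3 → L0 miss wb→B0 [-]
  15 | W B3 → L0 hit [D]

WB = [0, 1, 0]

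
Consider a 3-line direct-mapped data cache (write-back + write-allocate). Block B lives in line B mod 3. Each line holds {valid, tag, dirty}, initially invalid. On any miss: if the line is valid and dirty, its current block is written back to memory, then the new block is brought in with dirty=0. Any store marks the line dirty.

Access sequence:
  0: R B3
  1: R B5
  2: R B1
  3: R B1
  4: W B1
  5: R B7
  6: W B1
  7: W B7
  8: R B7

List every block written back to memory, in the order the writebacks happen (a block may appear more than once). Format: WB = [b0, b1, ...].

  0 | R B3 → L0 miss [-]
  1 | R B5 → L2 miss [-]
  2 | R B1 → L1 miss [-]
  3 | R B1 → L1 hit [-]
  4 | W B1 → L1 hit [D]
  5 | R B7 → L1 miss wb→B1 [-]
  6 | W B1 → L1 miss [D]
  7 | W B7 → L1 miss wb→B1 [D]
  8 | R B7 → L1 hit [D]

WB = [1, 1]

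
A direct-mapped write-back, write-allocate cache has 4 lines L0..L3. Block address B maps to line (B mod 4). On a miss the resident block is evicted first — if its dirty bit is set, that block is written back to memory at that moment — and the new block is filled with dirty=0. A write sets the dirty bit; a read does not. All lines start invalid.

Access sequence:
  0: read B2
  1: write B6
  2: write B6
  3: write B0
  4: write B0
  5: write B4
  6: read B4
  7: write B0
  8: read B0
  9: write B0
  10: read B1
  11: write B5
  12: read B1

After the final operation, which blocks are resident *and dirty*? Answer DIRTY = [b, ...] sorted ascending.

0: R B2 → L2 miss [-]
1: W B6 → L2 miss [D]
2: W B6 → L2 hit [D]
3: W B0 → L0 miss [D]
4: W B0 → L0 hit [D]
5: W B4 → L0 miss wb→B0 [D]
6: R B4 → L0 hit [D]
7: W B0 → L0 miss wb→B4 [D]
8: R B0 → L0 hit [D]
9: W B0 → L0 hit [D]
10: R B1 → L1 miss [-]
11: W B5 → L1 miss [D]
12: R B1 → L1 miss wb→B5 [-]

DIRTY = [0, 6]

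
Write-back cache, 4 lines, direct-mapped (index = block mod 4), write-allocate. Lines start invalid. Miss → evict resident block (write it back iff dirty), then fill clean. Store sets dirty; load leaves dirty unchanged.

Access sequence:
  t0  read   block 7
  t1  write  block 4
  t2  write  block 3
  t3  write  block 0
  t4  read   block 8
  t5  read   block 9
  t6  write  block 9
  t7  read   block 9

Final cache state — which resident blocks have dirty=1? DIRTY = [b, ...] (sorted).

  0 | R B7 → L3 miss [-]
  1 | W B4 → L0 miss [D]
  2 | W B3 → L3 miss [D]
  3 | W B0 → L0 miss wb→B4 [D]
  4 | R B8 → L0 miss wb→B0 [-]
  5 | R B9 → L1 miss [-]
  6 | W B9 → L1 hit [D]
  7 | R B9 → L1 hit [D]

DIRTY = [3, 9]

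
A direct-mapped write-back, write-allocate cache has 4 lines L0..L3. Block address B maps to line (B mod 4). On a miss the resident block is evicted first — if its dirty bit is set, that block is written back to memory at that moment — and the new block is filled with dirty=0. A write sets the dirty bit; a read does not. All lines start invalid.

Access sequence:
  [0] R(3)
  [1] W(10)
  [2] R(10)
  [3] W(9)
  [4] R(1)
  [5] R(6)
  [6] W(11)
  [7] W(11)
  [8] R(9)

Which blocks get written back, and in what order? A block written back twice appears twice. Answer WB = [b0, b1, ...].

  0 | R B3 → L3 miss [-]
  1 | W B10 → L2 miss [D]
  2 | R B10 → L2 hit [D]
  3 | W B9 → L1 miss [D]
  4 | R B1 → L1 miss wb→B9 [-]
  5 | R B6 → L2 miss wb→B10 [-]
  6 | W B11 → L3 miss [D]
  7 | W B11 → L3 hit [D]
  8 | R B9 → L1 miss [-]

WB = [9, 10]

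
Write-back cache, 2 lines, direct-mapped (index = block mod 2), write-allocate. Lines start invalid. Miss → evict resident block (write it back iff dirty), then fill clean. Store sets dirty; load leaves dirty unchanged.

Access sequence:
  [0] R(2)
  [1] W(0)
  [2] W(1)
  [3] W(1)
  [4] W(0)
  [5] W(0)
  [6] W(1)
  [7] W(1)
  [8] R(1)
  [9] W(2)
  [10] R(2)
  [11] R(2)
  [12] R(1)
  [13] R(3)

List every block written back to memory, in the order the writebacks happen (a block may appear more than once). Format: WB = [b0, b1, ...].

WB = [0, 1]

0: R B2 -> L0 miss  d=-]
1: W B0 -> L0 miss  d=D]
2: W B1 -> L1 miss  d=D]
3: W B1 -> L1 hit  d=D]
4: W B0 -> L0 hit  d=D]
5: W B0 -> L0 hit  d=D]
6: W B1 -> L1 hit  d=D]
7: W B1 -> L1 hit  d=D]
8: R B1 -> L1 hit  d=D]
9: W B2 -> L0 miss wb->B0  d=D]
10: R B2 -> L0 hit  d=D]
11: R B2 -> L0 hit  d=D]
12: R B1 -> L1 hit  d=D]
13: R B3 -> L1 miss wb->B1  d=-]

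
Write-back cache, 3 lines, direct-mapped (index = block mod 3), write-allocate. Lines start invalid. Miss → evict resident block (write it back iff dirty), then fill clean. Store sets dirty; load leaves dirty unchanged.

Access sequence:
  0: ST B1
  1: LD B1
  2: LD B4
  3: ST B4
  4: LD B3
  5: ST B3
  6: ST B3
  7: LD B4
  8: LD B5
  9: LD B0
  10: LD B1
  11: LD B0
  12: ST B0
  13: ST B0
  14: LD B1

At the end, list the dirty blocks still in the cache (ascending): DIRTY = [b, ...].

0: W B1 -> L1 miss  d=D]
1: R B1 -> L1 hit  d=D]
2: R B4 -> L1 miss wb->B1  d=-]
3: W B4 -> L1 hit  d=D]
4: R B3 -> L0 miss  d=-]
5: W B3 -> L0 hit  d=D]
6: W B3 -> L0 hit  d=D]
7: R B4 -> L1 hit  d=D]
8: R B5 -> L2 miss  d=-]
9: R B0 -> L0 miss wb->B3  d=-]
10: R B1 -> L1 miss wb->B4  d=-]
11: R B0 -> L0 hit  d=-]
12: W B0 -> L0 hit  d=D]
13: W B0 -> L0 hit  d=D]
14: R B1 -> L1 hit  d=-]

DIRTY = [0]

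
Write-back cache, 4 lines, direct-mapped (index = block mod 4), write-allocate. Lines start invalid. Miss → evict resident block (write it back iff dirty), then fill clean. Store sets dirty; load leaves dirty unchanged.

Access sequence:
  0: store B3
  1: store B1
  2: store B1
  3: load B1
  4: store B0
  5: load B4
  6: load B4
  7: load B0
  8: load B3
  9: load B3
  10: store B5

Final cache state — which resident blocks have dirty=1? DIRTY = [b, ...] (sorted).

DIRTY = [3, 5]

0: W B3 -> L3 miss  d=D]
1: W B1 -> L1 miss  d=D]
2: W B1 -> L1 hit  d=D]
3: R B1 -> L1 hit  d=D]
4: W B0 -> L0 miss  d=D]
5: R B4 -> L0 miss wb->B0  d=-]
6: R B4 -> L0 hit  d=-]
7: R B0 -> L0 miss  d=-]
8: R B3 -> L3 hit  d=D]
9: R B3 -> L3 hit  d=D]
10: W B5 -> L1 miss wb->B1  d=D]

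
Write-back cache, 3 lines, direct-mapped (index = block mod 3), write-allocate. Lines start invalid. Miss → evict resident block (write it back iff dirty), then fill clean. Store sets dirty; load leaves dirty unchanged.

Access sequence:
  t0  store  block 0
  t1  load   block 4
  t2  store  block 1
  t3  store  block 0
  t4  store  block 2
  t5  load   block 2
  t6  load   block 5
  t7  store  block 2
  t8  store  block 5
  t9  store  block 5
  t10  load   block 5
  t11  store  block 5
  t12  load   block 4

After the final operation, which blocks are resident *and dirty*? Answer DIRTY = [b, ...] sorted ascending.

DIRTY = [0, 5]

0: W B0 → L0 miss [D]
1: R B4 → L1 miss [-]
2: W B1 → L1 miss [D]
3: W B0 → L0 hit [D]
4: W B2 → L2 miss [D]
5: R B2 → L2 hit [D]
6: R B5 → L2 miss wb→B2 [-]
7: W B2 → L2 miss [D]
8: W B5 → L2 miss wb→B2 [D]
9: W B5 → L2 hit [D]
10: R B5 → L2 hit [D]
11: W B5 → L2 hit [D]
12: R B4 → L1 miss wb→B1 [-]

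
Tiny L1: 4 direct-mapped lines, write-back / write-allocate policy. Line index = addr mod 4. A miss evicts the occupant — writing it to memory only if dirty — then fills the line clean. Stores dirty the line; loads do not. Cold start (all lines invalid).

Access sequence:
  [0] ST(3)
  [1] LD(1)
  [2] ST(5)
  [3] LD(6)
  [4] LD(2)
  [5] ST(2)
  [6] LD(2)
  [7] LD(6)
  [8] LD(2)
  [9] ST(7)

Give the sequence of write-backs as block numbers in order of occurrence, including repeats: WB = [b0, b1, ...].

WB = [2, 3]

  0 | W B3 → L3 miss [D]
  1 | R B1 → L1 miss [-]
  2 | W B5 → L1 miss [D]
  3 | R B6 → L2 miss [-]
  4 | R B2 → L2 miss [-]
  5 | W B2 → L2 hit [D]
  6 | R B2 → L2 hit [D]
  7 | R B6 → L2 miss wb→B2 [-]
  8 | R B2 → L2 miss [-]
  9 | W B7 → L3 miss wb→B3 [D]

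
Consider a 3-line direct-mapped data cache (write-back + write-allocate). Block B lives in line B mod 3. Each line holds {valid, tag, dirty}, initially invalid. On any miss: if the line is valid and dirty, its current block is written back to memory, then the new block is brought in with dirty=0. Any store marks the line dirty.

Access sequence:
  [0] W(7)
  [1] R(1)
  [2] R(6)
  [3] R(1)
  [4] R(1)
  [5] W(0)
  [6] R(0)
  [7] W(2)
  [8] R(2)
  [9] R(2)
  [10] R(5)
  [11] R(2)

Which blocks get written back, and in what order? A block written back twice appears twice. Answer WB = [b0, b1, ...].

WB = [7, 2]

0: W B7 -> L1 miss  d=D]
1: R B1 -> L1 miss wb->B7  d=-]
2: R B6 -> L0 miss  d=-]
3: R B1 -> L1 hit  d=-]
4: R B1 -> L1 hit  d=-]
5: W B0 -> L0 miss  d=D]
6: R B0 -> L0 hit  d=D]
7: W B2 -> L2 miss  d=D]
8: R B2 -> L2 hit  d=D]
9: R B2 -> L2 hit  d=D]
10: R B5 -> L2 miss wb->B2  d=-]
11: R B2 -> L2 miss  d=-]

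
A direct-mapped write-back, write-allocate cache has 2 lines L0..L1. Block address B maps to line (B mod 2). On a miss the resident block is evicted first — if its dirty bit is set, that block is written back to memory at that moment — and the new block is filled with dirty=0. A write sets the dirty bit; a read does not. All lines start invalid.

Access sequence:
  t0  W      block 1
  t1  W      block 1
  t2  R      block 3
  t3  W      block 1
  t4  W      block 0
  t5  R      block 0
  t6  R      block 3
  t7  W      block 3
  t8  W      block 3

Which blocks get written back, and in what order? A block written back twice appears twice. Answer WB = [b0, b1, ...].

WB = [1, 1]

  0 | W B1 → L1 miss [D]
  1 | W B1 → L1 hit [D]
  2 | R B3 → L1 miss wb→B1 [-]
  3 | W B1 → L1 miss [D]
  4 | W B0 → L0 miss [D]
  5 | R B0 → L0 hit [D]
  6 | R B3 → L1 miss wb→B1 [-]
  7 | W B3 → L1 hit [D]
  8 | W B3 → L1 hit [D]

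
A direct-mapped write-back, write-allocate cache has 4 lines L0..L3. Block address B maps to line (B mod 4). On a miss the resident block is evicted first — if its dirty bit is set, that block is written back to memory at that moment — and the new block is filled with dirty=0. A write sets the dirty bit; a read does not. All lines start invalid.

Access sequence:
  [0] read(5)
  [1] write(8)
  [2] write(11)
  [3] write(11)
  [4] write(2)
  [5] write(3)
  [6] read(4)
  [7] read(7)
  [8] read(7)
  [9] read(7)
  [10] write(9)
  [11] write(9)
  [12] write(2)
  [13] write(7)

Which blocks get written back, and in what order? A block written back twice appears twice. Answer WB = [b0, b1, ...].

WB = [11, 8, 3]

  0 | R B5 → L1 miss [-]
  1 | W B8 → L0 miss [D]
  2 | W B11 → L3 miss [D]
  3 | W B11 → L3 hit [D]
  4 | W B2 → L2 miss [D]
  5 | W B3 → L3 miss wb→B11 [D]
  6 | R B4 → L0 miss wb→B8 [-]
  7 | R B7 → L3 miss wb→B3 [-]
  8 | R B7 → L3 hit [-]
  9 | R B7 → L3 hit [-]
  10 | W B9 → L1 miss [D]
  11 | W B9 → L1 hit [D]
  12 | W B2 → L2 hit [D]
  13 | W B7 → L3 hit [D]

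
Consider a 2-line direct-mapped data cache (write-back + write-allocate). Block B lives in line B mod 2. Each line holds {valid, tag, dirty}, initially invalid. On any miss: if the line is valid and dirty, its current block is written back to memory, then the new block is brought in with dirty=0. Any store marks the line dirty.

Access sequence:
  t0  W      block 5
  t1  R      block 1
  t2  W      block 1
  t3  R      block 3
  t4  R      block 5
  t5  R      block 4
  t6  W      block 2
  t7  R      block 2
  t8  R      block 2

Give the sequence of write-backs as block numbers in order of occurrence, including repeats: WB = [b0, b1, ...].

WB = [5, 1]

0: W B5 -> L1 miss  d=D]
1: R B1 -> L1 miss wb->B5  d=-]
2: W B1 -> L1 hit  d=D]
3: R B3 -> L1 miss wb->B1  d=-]
4: R B5 -> L1 miss  d=-]
5: R B4 -> L0 miss  d=-]
6: W B2 -> L0 miss  d=D]
7: R B2 -> L0 hit  d=D]
8: R B2 -> L0 hit  d=D]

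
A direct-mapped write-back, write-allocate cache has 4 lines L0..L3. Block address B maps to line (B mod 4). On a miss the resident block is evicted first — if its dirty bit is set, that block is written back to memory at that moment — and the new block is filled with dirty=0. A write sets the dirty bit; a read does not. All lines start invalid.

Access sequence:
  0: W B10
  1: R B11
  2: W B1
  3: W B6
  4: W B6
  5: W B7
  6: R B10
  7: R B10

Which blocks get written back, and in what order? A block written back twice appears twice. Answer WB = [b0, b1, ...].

0: W B10 -> L2 miss  d=D]
1: R B11 -> L3 miss  d=-]
2: W B1 -> L1 miss  d=D]
3: W B6 -> L2 miss wb->B10  d=D]
4: W B6 -> L2 hit  d=D]
5: W B7 -> L3 miss  d=D]
6: R B10 -> L2 miss wb->B6  d=-]
7: R B10 -> L2 hit  d=-]

WB = [10, 6]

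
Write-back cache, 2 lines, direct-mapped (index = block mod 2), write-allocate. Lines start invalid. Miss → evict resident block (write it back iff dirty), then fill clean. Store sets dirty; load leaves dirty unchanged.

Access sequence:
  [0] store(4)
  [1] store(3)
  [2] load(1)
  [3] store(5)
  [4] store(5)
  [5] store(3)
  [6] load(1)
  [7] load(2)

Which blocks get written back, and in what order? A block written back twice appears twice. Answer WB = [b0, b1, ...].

0: W B4 → L0 miss [D]
1: W B3 → L1 miss [D]
2: R B1 → L1 miss wb→B3 [-]
3: W B5 → L1 miss [D]
4: W B5 → L1 hit [D]
5: W B3 → L1 miss wb→B5 [D]
6: R B1 → L1 miss wb→B3 [-]
7: R B2 → L0 miss wb→B4 [-]

WB = [3, 5, 3, 4]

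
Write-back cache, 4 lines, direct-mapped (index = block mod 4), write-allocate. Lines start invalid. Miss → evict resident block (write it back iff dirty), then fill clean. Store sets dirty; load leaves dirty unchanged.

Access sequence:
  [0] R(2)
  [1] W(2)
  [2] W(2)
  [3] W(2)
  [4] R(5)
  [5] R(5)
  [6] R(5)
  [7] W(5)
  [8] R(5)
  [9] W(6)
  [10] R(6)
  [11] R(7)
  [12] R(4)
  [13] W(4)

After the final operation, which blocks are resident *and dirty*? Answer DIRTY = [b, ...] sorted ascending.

DIRTY = [4, 5, 6]

0: R B2 → L2 miss [-]
1: W B2 → L2 hit [D]
2: W B2 → L2 hit [D]
3: W B2 → L2 hit [D]
4: R B5 → L1 miss [-]
5: R B5 → L1 hit [-]
6: R B5 → L1 hit [-]
7: W B5 → L1 hit [D]
8: R B5 → L1 hit [D]
9: W B6 → L2 miss wb→B2 [D]
10: R B6 → L2 hit [D]
11: R B7 → L3 miss [-]
12: R B4 → L0 miss [-]
13: W B4 → L0 hit [D]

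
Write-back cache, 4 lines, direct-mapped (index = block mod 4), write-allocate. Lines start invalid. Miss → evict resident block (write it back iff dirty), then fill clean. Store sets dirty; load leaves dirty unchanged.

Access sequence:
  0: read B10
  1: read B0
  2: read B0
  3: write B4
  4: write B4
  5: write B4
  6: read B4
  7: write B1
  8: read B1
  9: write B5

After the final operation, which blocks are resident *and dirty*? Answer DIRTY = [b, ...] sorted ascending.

  0 | R B10 → L2 miss [-]
  1 | R B0 → L0 miss [-]
  2 | R B0 → L0 hit [-]
  3 | W B4 → L0 miss [D]
  4 | W B4 → L0 hit [D]
  5 | W B4 → L0 hit [D]
  6 | R B4 → L0 hit [D]
  7 | W B1 → L1 miss [D]
  8 | R B1 → L1 hit [D]
  9 | W B5 → L1 miss wb→B1 [D]

DIRTY = [4, 5]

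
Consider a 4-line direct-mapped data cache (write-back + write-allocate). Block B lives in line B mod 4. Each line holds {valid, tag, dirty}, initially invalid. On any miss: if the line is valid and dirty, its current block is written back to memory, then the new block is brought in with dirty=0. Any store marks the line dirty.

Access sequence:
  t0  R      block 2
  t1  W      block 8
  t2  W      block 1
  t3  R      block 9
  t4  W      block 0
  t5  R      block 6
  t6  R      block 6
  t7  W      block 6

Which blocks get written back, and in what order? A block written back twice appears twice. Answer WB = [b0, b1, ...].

WB = [1, 8]

0: R B2 -> L2 miss  d=-]
1: W B8 -> L0 miss  d=D]
2: W B1 -> L1 miss  d=D]
3: R B9 -> L1 miss wb->B1  d=-]
4: W B0 -> L0 miss wb->B8  d=D]
5: R B6 -> L2 miss  d=-]
6: R B6 -> L2 hit  d=-]
7: W B6 -> L2 hit  d=D]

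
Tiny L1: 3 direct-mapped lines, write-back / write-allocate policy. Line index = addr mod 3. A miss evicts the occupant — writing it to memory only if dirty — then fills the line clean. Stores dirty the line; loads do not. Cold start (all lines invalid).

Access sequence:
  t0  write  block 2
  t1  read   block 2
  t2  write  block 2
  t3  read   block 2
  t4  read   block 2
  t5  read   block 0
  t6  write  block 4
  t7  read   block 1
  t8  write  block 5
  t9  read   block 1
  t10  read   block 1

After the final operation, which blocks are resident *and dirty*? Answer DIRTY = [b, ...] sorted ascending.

0: W B2 -> L2 miss  d=D]
1: R B2 -> L2 hit  d=D]
2: W B2 -> L2 hit  d=D]
3: R B2 -> L2 hit  d=D]
4: R B2 -> L2 hit  d=D]
5: R B0 -> L0 miss  d=-]
6: W B4 -> L1 miss  d=D]
7: R B1 -> L1 miss wb->B4  d=-]
8: W B5 -> L2 miss wb->B2  d=D]
9: R B1 -> L1 hit  d=-]
10: R B1 -> L1 hit  d=-]

DIRTY = [5]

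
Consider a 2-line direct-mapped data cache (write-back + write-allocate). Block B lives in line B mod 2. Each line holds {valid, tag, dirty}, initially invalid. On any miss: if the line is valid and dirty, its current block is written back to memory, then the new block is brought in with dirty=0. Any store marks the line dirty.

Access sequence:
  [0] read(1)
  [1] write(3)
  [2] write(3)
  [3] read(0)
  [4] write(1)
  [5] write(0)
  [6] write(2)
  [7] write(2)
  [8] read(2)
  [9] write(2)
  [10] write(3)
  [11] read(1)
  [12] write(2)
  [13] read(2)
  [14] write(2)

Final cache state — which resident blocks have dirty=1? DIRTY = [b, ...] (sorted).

0: R B1 → L1 miss [-]
1: W B3 → L1 miss [D]
2: W B3 → L1 hit [D]
3: R B0 → L0 miss [-]
4: W B1 → L1 miss wb→B3 [D]
5: W B0 → L0 hit [D]
6: W B2 → L0 miss wb→B0 [D]
7: W B2 → L0 hit [D]
8: R B2 → L0 hit [D]
9: W B2 → L0 hit [D]
10: W B3 → L1 miss wb→B1 [D]
11: R B1 → L1 miss wb→B3 [-]
12: W B2 → L0 hit [D]
13: R B2 → L0 hit [D]
14: W B2 → L0 hit [D]

DIRTY = [2]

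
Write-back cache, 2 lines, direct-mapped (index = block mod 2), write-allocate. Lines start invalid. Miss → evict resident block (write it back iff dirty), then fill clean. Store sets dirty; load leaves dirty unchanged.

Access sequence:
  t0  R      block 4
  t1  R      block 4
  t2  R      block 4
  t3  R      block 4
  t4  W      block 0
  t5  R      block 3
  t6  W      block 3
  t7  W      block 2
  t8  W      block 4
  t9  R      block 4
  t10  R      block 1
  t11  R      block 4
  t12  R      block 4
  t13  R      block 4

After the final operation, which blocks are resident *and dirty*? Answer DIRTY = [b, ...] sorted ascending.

DIRTY = [4]

0: R B4 → L0 miss [-]
1: R B4 → L0 hit [-]
2: R B4 → L0 hit [-]
3: R B4 → L0 hit [-]
4: W B0 → L0 miss [D]
5: R B3 → L1 miss [-]
6: W B3 → L1 hit [D]
7: W B2 → L0 miss wb→B0 [D]
8: W B4 → L0 miss wb→B2 [D]
9: R B4 → L0 hit [D]
10: R B1 → L1 miss wb→B3 [-]
11: R B4 → L0 hit [D]
12: R B4 → L0 hit [D]
13: R B4 → L0 hit [D]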